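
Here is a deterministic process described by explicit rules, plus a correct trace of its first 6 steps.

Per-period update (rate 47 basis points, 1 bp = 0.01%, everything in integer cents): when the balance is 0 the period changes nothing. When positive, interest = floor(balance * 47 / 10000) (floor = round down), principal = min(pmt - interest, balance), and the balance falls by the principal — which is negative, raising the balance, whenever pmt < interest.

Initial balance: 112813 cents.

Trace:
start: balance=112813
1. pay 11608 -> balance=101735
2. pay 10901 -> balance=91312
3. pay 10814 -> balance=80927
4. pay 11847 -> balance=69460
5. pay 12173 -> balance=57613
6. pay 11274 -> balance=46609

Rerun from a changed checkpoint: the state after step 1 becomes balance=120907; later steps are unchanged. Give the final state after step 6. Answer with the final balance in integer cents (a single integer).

state after step 1 := balance=120907
2. pay 10901 -> balance=110574
3. pay 10814 -> balance=100279
4. pay 11847 -> balance=88903
5. pay 12173 -> balance=77147
6. pay 11274 -> balance=66235

66235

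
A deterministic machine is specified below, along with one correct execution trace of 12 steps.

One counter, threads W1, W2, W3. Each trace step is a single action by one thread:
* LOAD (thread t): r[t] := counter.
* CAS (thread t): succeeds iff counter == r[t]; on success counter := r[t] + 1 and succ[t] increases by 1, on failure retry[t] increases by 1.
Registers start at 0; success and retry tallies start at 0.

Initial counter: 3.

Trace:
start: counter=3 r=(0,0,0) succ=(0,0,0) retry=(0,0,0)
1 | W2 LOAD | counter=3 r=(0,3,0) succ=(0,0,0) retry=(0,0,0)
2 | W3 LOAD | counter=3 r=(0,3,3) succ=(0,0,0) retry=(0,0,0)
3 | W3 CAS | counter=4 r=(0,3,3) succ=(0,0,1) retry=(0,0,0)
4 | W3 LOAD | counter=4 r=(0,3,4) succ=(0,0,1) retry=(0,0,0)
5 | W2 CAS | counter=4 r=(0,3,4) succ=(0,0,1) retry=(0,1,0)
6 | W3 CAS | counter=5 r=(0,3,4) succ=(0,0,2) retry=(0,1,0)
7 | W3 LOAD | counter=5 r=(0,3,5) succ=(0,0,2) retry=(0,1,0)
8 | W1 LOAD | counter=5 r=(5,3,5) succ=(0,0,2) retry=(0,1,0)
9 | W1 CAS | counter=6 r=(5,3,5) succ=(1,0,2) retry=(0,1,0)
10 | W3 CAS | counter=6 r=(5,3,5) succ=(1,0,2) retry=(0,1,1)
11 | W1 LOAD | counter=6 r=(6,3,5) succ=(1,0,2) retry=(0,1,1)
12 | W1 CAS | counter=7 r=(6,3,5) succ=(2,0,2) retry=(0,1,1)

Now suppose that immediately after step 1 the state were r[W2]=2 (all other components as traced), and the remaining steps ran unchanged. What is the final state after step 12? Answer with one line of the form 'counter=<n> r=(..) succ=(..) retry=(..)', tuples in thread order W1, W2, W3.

state after step 1 := counter=3 r=(0,2,0) succ=(0,0,0) retry=(0,0,0)
2 | W3 LOAD | counter=3 r=(0,2,3) succ=(0,0,0) retry=(0,0,0)
3 | W3 CAS | counter=4 r=(0,2,3) succ=(0,0,1) retry=(0,0,0)
4 | W3 LOAD | counter=4 r=(0,2,4) succ=(0,0,1) retry=(0,0,0)
5 | W2 CAS | counter=4 r=(0,2,4) succ=(0,0,1) retry=(0,1,0)
6 | W3 CAS | counter=5 r=(0,2,4) succ=(0,0,2) retry=(0,1,0)
7 | W3 LOAD | counter=5 r=(0,2,5) succ=(0,0,2) retry=(0,1,0)
8 | W1 LOAD | counter=5 r=(5,2,5) succ=(0,0,2) retry=(0,1,0)
9 | W1 CAS | counter=6 r=(5,2,5) succ=(1,0,2) retry=(0,1,0)
10 | W3 CAS | counter=6 r=(5,2,5) succ=(1,0,2) retry=(0,1,1)
11 | W1 LOAD | counter=6 r=(6,2,5) succ=(1,0,2) retry=(0,1,1)
12 | W1 CAS | counter=7 r=(6,2,5) succ=(2,0,2) retry=(0,1,1)

counter=7 r=(6,2,5) succ=(2,0,2) retry=(0,1,1)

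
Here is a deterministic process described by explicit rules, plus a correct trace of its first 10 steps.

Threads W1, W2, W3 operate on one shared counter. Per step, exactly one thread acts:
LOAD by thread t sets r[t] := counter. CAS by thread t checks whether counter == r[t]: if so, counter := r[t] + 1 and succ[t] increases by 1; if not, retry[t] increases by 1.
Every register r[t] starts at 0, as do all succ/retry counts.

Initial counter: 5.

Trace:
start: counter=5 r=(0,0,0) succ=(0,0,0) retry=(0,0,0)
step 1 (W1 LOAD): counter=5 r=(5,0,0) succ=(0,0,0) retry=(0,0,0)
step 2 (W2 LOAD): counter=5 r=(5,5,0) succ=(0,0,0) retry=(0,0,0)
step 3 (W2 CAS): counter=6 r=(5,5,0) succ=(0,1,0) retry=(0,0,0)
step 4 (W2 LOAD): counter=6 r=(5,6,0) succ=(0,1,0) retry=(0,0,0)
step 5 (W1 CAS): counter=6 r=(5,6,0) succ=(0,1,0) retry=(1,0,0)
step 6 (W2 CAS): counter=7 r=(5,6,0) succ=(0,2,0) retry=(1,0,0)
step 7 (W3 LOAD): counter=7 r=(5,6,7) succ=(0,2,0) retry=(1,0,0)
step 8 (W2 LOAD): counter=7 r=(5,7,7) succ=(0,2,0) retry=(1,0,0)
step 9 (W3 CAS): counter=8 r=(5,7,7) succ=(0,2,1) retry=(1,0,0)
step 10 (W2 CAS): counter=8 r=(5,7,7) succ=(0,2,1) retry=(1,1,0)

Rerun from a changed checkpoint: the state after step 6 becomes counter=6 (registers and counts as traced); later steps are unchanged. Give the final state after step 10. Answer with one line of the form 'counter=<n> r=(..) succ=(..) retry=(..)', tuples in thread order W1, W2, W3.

state after step 6 := counter=6 r=(5,6,0) succ=(0,2,0) retry=(1,0,0)
step 7 (W3 LOAD): counter=6 r=(5,6,6) succ=(0,2,0) retry=(1,0,0)
step 8 (W2 LOAD): counter=6 r=(5,6,6) succ=(0,2,0) retry=(1,0,0)
step 9 (W3 CAS): counter=7 r=(5,6,6) succ=(0,2,1) retry=(1,0,0)
step 10 (W2 CAS): counter=7 r=(5,6,6) succ=(0,2,1) retry=(1,1,0)

counter=7 r=(5,6,6) succ=(0,2,1) retry=(1,1,0)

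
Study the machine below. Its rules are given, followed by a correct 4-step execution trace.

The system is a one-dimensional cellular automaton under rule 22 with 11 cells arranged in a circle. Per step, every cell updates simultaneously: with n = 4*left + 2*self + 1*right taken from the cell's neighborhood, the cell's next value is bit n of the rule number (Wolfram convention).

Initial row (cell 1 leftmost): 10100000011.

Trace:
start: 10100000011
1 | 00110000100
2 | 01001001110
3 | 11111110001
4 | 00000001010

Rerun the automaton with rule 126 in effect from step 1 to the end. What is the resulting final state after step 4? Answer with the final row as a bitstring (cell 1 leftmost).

(re-executing steps 1..4 under rule 126; state before step 1: 10100000011)
1 | 11110000110
2 | 10011001111
3 | 11111111000
4 | 10000001101

10000001101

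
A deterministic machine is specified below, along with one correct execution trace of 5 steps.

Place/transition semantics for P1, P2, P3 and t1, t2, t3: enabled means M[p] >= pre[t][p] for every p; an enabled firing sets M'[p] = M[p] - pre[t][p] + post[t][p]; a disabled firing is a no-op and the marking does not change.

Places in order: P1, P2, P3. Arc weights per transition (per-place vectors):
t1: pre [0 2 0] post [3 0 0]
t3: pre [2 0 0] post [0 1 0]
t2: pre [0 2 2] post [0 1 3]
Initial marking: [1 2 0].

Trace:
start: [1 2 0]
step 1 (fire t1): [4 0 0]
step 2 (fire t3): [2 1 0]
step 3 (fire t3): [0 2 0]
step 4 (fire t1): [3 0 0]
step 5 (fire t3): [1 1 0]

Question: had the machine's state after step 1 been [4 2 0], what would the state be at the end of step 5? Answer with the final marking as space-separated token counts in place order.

1 3 0

state after step 1 := [4 2 0]
step 2 (fire t3): [2 3 0]
step 3 (fire t3): [0 4 0]
step 4 (fire t1): [3 2 0]
step 5 (fire t3): [1 3 0]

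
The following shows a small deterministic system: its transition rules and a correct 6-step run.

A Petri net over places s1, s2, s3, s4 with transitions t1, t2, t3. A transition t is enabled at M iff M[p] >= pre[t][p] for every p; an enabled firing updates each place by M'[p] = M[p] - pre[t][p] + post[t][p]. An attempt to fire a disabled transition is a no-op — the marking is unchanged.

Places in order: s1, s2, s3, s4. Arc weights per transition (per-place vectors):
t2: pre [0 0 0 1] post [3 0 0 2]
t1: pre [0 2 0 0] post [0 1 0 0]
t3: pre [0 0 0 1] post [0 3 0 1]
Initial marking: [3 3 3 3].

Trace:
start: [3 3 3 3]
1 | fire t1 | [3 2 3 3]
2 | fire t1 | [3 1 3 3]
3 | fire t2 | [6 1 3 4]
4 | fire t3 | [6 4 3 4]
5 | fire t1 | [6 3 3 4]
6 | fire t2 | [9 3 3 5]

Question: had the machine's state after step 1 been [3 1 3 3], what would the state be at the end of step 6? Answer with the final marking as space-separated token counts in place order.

9 3 3 5

state after step 1 := [3 1 3 3]
2 | fire t1 | [3 1 3 3]
3 | fire t2 | [6 1 3 4]
4 | fire t3 | [6 4 3 4]
5 | fire t1 | [6 3 3 4]
6 | fire t2 | [9 3 3 5]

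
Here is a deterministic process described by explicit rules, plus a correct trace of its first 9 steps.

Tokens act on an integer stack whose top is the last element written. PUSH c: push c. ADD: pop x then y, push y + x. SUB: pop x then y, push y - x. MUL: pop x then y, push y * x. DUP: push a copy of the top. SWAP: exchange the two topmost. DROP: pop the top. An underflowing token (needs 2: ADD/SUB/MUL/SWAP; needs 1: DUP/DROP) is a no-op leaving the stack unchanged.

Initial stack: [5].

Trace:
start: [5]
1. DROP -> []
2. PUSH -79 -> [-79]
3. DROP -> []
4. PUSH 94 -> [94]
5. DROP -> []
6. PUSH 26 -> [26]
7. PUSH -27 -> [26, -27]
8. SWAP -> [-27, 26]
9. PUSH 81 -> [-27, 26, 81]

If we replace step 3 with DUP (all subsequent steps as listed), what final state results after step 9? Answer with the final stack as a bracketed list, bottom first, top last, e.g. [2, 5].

[-79, -79, -27, 26, 81]

(re-executing from step 3 with the substitution; state before step 3: [-79])
3. DUP -> [-79, -79]
4. PUSH 94 -> [-79, -79, 94]
5. DROP -> [-79, -79]
6. PUSH 26 -> [-79, -79, 26]
7. PUSH -27 -> [-79, -79, 26, -27]
8. SWAP -> [-79, -79, -27, 26]
9. PUSH 81 -> [-79, -79, -27, 26, 81]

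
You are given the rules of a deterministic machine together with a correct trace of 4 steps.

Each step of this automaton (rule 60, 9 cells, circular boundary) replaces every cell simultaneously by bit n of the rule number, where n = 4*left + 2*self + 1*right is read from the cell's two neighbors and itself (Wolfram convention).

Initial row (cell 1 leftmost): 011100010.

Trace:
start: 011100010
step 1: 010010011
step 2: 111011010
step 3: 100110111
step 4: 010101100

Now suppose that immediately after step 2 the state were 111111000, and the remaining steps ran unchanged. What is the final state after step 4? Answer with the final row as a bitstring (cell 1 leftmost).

state after step 2 := 111111000
step 3: 100000100
step 4: 110000110

110000110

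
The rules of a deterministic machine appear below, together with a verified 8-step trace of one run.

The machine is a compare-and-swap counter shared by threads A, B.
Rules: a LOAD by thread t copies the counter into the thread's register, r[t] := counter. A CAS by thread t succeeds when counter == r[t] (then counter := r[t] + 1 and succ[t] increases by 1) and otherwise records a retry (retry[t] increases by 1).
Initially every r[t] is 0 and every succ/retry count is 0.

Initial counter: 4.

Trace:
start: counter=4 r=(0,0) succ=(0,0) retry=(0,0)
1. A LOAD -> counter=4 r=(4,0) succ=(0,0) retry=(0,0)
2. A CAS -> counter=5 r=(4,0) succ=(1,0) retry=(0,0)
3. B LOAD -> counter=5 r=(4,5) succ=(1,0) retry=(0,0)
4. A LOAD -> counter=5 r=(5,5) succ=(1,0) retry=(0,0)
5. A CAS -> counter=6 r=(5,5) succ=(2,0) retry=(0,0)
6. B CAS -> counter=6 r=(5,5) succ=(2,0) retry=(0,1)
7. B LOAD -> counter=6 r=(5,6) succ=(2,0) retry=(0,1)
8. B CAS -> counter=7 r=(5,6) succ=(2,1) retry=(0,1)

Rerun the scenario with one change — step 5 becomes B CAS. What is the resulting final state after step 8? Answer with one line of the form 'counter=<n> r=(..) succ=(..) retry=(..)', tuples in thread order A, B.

(re-executing from step 5 with the substitution; state before step 5: counter=5 r=(5,5) succ=(1,0) retry=(0,0))
5. B CAS -> counter=6 r=(5,5) succ=(1,1) retry=(0,0)
6. B CAS -> counter=6 r=(5,5) succ=(1,1) retry=(0,1)
7. B LOAD -> counter=6 r=(5,6) succ=(1,1) retry=(0,1)
8. B CAS -> counter=7 r=(5,6) succ=(1,2) retry=(0,1)

counter=7 r=(5,6) succ=(1,2) retry=(0,1)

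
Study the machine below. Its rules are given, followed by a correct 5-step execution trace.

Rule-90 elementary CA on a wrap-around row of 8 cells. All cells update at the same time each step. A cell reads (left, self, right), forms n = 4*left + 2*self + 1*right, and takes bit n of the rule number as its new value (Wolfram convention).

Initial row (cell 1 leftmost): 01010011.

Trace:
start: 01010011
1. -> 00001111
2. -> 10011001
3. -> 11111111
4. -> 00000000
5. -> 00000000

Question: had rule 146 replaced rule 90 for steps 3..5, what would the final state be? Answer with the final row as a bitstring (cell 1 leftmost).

(re-executing steps 3..5 under rule 146; state before step 3: 10011001)
3. -> 01100110
4. -> 10011001
5. -> 01100110

01100110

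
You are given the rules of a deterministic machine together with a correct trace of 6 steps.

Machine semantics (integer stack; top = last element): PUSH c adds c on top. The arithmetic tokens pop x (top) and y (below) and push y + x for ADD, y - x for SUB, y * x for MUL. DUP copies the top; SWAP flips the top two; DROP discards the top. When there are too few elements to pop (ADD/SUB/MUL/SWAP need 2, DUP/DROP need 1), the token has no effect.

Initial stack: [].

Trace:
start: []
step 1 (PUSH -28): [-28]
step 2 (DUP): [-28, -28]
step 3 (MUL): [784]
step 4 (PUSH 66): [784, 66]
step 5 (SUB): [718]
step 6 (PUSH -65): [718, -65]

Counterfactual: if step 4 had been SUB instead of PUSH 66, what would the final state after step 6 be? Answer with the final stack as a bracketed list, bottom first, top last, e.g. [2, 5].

(re-executing from step 4 with the substitution; state before step 4: [784])
step 4 (SUB): [784]
step 5 (SUB): [784]
step 6 (PUSH -65): [784, -65]

[784, -65]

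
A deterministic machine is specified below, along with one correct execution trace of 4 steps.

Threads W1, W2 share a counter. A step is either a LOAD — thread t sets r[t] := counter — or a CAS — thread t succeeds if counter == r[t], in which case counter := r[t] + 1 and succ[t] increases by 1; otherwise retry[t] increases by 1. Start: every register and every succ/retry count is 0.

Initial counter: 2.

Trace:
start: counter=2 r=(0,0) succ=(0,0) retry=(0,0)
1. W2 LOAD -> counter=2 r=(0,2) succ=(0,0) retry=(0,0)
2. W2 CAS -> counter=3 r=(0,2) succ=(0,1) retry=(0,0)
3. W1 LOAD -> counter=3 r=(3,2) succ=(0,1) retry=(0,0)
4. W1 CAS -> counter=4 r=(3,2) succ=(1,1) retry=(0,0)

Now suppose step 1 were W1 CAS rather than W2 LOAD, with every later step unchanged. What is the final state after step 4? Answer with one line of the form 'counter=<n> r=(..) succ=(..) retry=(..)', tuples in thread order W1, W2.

counter=3 r=(2,0) succ=(1,0) retry=(1,1)

(re-executing from step 1 with the substitution; state before step 1: counter=2 r=(0,0) succ=(0,0) retry=(0,0))
1. W1 CAS -> counter=2 r=(0,0) succ=(0,0) retry=(1,0)
2. W2 CAS -> counter=2 r=(0,0) succ=(0,0) retry=(1,1)
3. W1 LOAD -> counter=2 r=(2,0) succ=(0,0) retry=(1,1)
4. W1 CAS -> counter=3 r=(2,0) succ=(1,0) retry=(1,1)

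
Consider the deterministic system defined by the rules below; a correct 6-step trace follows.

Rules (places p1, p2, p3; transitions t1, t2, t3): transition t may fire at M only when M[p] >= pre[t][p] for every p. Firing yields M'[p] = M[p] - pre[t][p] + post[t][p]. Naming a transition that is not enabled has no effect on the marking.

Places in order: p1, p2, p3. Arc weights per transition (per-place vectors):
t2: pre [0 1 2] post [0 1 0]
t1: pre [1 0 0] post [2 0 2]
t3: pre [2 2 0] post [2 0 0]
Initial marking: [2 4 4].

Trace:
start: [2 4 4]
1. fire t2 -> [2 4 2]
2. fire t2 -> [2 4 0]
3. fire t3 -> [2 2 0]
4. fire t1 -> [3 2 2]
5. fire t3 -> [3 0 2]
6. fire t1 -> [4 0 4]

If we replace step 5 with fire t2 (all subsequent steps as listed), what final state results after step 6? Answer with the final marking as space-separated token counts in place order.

(re-executing from step 5 with the substitution; state before step 5: [3 2 2])
5. fire t2 -> [3 2 0]
6. fire t1 -> [4 2 2]

4 2 2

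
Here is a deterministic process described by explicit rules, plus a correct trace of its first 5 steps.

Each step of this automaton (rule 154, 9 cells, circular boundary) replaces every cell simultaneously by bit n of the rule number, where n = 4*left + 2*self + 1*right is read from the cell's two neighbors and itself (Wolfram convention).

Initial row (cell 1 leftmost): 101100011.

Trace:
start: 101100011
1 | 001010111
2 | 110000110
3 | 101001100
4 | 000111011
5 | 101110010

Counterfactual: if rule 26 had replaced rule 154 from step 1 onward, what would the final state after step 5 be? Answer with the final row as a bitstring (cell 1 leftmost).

(re-executing steps 1..5 under rule 26; state before step 1: 101100011)
1 | 001010110
2 | 010000101
3 | 001001000
4 | 010110100
5 | 100100010

100100010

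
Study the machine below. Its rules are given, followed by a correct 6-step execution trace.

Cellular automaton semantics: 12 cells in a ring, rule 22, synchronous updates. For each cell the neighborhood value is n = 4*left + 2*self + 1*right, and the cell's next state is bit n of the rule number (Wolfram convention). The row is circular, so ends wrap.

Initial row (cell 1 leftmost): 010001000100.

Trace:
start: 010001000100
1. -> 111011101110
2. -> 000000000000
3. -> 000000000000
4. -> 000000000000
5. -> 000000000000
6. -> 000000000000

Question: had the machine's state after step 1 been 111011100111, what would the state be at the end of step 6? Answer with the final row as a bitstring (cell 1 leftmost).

100111000011

state after step 1 := 111011100111
2. -> 000000011000
3. -> 000000100100
4. -> 000001111110
5. -> 000010000001
6. -> 100111000011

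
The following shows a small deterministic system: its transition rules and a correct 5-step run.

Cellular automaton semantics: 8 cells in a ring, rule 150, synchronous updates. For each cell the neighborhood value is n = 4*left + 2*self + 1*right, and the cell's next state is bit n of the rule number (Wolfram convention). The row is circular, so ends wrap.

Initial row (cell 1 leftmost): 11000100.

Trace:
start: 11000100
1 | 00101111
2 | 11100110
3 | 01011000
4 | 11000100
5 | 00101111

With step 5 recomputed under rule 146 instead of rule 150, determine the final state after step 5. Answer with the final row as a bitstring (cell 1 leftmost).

00101011

(re-executing step 5 under rule 146; state before step 5: 11000100)
5 | 00101011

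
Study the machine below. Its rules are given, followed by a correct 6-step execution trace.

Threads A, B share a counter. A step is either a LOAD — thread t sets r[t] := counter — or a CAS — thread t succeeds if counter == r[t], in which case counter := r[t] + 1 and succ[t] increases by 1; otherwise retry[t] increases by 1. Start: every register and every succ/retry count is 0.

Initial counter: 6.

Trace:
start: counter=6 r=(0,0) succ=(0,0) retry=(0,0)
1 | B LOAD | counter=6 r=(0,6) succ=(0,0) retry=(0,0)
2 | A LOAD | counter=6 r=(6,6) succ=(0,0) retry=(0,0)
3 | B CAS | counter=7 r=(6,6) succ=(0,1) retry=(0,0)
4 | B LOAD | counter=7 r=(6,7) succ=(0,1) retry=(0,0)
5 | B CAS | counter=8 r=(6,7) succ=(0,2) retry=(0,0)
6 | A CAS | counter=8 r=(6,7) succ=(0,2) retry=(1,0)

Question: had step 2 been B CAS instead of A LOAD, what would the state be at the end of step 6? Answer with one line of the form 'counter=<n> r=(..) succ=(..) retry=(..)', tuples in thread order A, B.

counter=8 r=(0,7) succ=(0,2) retry=(1,1)

(re-executing from step 2 with the substitution; state before step 2: counter=6 r=(0,6) succ=(0,0) retry=(0,0))
2 | B CAS | counter=7 r=(0,6) succ=(0,1) retry=(0,0)
3 | B CAS | counter=7 r=(0,6) succ=(0,1) retry=(0,1)
4 | B LOAD | counter=7 r=(0,7) succ=(0,1) retry=(0,1)
5 | B CAS | counter=8 r=(0,7) succ=(0,2) retry=(0,1)
6 | A CAS | counter=8 r=(0,7) succ=(0,2) retry=(1,1)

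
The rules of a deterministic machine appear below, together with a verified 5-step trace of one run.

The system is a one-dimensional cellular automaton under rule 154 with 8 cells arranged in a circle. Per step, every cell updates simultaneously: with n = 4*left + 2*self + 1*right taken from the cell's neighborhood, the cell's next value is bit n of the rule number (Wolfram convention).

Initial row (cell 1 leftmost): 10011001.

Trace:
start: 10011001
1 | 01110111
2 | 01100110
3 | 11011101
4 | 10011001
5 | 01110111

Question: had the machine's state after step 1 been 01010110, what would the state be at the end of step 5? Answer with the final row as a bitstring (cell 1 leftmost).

01100101

state after step 1 := 01010110
2 | 10000101
3 | 01001001
4 | 00110110
5 | 01100101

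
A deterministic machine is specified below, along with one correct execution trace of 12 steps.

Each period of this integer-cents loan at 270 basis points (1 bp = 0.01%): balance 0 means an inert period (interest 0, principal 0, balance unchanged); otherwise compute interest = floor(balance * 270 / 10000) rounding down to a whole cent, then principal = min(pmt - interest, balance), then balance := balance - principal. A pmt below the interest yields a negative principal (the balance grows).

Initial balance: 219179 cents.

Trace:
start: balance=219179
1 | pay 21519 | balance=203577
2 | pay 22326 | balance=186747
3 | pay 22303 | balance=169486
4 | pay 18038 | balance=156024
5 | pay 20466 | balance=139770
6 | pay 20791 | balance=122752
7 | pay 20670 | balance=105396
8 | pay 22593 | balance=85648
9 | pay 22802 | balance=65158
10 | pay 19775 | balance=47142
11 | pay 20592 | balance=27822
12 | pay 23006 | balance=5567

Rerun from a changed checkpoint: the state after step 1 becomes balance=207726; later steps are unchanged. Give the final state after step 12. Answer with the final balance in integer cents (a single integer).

state after step 1 := balance=207726
2 | pay 22326 | balance=191008
3 | pay 22303 | balance=173862
4 | pay 18038 | balance=160518
5 | pay 20466 | balance=144385
6 | pay 20791 | balance=127492
7 | pay 20670 | balance=110264
8 | pay 22593 | balance=90648
9 | pay 22802 | balance=70293
10 | pay 19775 | balance=52415
11 | pay 20592 | balance=33238
12 | pay 23006 | balance=11129

11129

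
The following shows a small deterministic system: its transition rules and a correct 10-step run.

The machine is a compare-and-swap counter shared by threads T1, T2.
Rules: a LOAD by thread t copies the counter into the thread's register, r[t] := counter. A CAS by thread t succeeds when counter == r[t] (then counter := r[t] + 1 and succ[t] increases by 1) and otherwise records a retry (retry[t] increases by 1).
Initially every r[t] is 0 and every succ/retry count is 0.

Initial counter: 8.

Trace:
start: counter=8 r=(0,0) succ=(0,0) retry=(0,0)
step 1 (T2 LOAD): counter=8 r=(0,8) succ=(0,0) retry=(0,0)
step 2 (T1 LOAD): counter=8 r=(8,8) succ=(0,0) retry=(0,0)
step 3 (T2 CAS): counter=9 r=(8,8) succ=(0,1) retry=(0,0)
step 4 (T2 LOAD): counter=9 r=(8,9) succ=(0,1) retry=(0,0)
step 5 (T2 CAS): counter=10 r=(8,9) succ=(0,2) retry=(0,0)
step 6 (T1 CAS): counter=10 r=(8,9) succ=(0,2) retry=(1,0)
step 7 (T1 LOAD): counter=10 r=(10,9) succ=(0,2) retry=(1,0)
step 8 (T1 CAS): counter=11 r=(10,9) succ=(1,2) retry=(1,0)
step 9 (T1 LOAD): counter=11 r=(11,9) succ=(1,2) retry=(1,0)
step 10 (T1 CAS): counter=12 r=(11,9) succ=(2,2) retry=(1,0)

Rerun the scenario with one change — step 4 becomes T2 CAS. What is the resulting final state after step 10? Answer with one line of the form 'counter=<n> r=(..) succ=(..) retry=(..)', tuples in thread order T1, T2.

counter=11 r=(10,8) succ=(2,1) retry=(1,2)

(re-executing from step 4 with the substitution; state before step 4: counter=9 r=(8,8) succ=(0,1) retry=(0,0))
step 4 (T2 CAS): counter=9 r=(8,8) succ=(0,1) retry=(0,1)
step 5 (T2 CAS): counter=9 r=(8,8) succ=(0,1) retry=(0,2)
step 6 (T1 CAS): counter=9 r=(8,8) succ=(0,1) retry=(1,2)
step 7 (T1 LOAD): counter=9 r=(9,8) succ=(0,1) retry=(1,2)
step 8 (T1 CAS): counter=10 r=(9,8) succ=(1,1) retry=(1,2)
step 9 (T1 LOAD): counter=10 r=(10,8) succ=(1,1) retry=(1,2)
step 10 (T1 CAS): counter=11 r=(10,8) succ=(2,1) retry=(1,2)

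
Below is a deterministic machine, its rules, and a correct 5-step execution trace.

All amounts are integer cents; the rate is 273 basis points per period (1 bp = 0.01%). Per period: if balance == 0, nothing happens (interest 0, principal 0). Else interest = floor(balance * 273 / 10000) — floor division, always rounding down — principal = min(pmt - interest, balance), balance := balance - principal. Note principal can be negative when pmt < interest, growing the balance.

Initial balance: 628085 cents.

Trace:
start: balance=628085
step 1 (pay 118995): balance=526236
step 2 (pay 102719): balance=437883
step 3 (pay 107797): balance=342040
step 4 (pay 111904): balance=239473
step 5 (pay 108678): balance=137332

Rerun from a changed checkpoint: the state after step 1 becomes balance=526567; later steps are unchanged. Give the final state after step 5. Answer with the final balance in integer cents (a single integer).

137701

state after step 1 := balance=526567
step 2 (pay 102719): balance=438223
step 3 (pay 107797): balance=342389
step 4 (pay 111904): balance=239832
step 5 (pay 108678): balance=137701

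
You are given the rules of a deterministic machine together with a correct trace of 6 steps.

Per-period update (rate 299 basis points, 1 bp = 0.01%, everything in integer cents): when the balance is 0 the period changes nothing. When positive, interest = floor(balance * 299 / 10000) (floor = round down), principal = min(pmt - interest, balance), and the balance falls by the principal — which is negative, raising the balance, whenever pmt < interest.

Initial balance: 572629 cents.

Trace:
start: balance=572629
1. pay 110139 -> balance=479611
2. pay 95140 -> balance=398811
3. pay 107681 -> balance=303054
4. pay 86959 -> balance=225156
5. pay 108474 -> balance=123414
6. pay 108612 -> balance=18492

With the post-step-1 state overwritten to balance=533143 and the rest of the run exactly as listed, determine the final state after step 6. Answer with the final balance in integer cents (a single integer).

80518

state after step 1 := balance=533143
2. pay 95140 -> balance=453943
3. pay 107681 -> balance=359834
4. pay 86959 -> balance=283634
5. pay 108474 -> balance=183640
6. pay 108612 -> balance=80518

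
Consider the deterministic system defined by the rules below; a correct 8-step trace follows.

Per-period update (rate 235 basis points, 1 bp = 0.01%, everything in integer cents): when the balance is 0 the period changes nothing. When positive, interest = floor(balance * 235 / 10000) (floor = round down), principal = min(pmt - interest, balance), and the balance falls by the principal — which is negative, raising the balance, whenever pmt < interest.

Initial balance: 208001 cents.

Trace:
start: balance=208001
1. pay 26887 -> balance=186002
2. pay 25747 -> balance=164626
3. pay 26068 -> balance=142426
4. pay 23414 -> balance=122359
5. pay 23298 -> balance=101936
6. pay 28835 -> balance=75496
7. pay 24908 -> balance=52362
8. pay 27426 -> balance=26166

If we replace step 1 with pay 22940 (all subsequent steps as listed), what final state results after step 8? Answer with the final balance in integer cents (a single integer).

30809

(re-executing from step 1 with the substitution; state before step 1: balance=208001)
1. pay 22940 -> balance=189949
2. pay 25747 -> balance=168665
3. pay 26068 -> balance=146560
4. pay 23414 -> balance=126590
5. pay 23298 -> balance=106266
6. pay 28835 -> balance=79928
7. pay 24908 -> balance=56898
8. pay 27426 -> balance=30809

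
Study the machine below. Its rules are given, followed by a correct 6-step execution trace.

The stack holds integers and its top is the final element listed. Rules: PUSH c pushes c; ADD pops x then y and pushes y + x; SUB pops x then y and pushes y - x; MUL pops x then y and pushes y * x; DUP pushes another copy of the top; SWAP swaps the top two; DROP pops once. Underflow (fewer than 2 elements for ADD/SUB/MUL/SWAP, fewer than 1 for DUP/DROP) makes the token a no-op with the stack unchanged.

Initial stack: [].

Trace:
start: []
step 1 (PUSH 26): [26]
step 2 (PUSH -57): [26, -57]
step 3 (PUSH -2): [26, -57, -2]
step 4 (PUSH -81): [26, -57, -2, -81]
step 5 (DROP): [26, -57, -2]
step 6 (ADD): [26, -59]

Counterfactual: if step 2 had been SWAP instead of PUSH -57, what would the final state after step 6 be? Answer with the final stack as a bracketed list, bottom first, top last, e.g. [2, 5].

(re-executing from step 2 with the substitution; state before step 2: [26])
step 2 (SWAP): [26]
step 3 (PUSH -2): [26, -2]
step 4 (PUSH -81): [26, -2, -81]
step 5 (DROP): [26, -2]
step 6 (ADD): [24]

[24]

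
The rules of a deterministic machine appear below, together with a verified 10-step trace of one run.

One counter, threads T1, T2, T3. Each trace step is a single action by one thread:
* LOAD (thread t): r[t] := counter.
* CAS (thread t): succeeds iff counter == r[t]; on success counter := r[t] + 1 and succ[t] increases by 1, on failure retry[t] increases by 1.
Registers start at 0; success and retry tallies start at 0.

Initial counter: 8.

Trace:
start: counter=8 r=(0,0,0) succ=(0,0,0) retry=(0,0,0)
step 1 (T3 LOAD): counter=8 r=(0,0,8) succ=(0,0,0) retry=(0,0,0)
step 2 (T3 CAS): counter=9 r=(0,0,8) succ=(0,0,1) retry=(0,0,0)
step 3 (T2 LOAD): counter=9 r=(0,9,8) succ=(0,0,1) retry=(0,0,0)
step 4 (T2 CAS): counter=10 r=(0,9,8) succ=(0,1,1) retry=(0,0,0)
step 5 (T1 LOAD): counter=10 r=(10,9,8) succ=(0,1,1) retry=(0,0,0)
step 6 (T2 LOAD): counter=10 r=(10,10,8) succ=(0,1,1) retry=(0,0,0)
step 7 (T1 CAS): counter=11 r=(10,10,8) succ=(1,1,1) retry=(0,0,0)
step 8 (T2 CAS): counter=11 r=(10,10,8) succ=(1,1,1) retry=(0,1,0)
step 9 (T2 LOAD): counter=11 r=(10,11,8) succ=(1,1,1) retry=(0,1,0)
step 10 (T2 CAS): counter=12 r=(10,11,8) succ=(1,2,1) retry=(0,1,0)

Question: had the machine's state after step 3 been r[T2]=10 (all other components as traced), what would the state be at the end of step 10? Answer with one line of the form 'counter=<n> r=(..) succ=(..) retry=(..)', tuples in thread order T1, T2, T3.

state after step 3 := counter=9 r=(0,10,8) succ=(0,0,1) retry=(0,0,0)
step 4 (T2 CAS): counter=9 r=(0,10,8) succ=(0,0,1) retry=(0,1,0)
step 5 (T1 LOAD): counter=9 r=(9,10,8) succ=(0,0,1) retry=(0,1,0)
step 6 (T2 LOAD): counter=9 r=(9,9,8) succ=(0,0,1) retry=(0,1,0)
step 7 (T1 CAS): counter=10 r=(9,9,8) succ=(1,0,1) retry=(0,1,0)
step 8 (T2 CAS): counter=10 r=(9,9,8) succ=(1,0,1) retry=(0,2,0)
step 9 (T2 LOAD): counter=10 r=(9,10,8) succ=(1,0,1) retry=(0,2,0)
step 10 (T2 CAS): counter=11 r=(9,10,8) succ=(1,1,1) retry=(0,2,0)

counter=11 r=(9,10,8) succ=(1,1,1) retry=(0,2,0)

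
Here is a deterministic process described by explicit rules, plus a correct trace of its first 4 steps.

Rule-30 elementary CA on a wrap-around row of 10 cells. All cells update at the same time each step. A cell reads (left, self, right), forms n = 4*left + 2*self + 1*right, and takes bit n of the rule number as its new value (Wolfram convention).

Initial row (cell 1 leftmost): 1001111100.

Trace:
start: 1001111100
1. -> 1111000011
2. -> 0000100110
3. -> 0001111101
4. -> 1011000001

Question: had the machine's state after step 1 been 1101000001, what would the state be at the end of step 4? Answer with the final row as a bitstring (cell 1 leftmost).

state after step 1 := 1101000001
2. -> 0001100011
3. -> 1011010110
4. -> 1010010100

1010010100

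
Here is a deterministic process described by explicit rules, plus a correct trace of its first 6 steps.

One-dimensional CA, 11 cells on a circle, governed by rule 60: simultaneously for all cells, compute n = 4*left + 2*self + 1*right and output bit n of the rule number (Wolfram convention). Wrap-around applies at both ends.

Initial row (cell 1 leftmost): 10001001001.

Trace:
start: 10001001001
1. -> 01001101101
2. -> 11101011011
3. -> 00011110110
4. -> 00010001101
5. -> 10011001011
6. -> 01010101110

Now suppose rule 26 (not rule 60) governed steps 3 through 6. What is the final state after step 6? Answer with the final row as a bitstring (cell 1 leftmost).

(re-executing steps 3..6 under rule 26; state before step 3: 11101011011)
3. -> 00000010010
4. -> 00000101101
5. -> 10001001000
6. -> 01010110101

01010110101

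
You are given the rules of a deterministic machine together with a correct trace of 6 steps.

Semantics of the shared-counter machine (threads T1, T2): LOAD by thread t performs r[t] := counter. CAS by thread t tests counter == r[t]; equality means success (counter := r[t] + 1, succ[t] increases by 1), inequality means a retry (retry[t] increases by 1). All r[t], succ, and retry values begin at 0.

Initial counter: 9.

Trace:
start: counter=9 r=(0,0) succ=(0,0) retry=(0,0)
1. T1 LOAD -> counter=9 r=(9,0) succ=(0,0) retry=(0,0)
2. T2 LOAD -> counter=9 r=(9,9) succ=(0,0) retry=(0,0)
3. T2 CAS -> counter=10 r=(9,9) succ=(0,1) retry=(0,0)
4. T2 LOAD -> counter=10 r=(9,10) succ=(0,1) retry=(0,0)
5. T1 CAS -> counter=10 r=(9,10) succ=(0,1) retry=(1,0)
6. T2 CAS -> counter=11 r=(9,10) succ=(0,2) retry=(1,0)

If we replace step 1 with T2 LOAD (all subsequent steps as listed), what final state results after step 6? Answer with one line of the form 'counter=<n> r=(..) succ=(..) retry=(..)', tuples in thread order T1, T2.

counter=11 r=(0,10) succ=(0,2) retry=(1,0)

(re-executing from step 1 with the substitution; state before step 1: counter=9 r=(0,0) succ=(0,0) retry=(0,0))
1. T2 LOAD -> counter=9 r=(0,9) succ=(0,0) retry=(0,0)
2. T2 LOAD -> counter=9 r=(0,9) succ=(0,0) retry=(0,0)
3. T2 CAS -> counter=10 r=(0,9) succ=(0,1) retry=(0,0)
4. T2 LOAD -> counter=10 r=(0,10) succ=(0,1) retry=(0,0)
5. T1 CAS -> counter=10 r=(0,10) succ=(0,1) retry=(1,0)
6. T2 CAS -> counter=11 r=(0,10) succ=(0,2) retry=(1,0)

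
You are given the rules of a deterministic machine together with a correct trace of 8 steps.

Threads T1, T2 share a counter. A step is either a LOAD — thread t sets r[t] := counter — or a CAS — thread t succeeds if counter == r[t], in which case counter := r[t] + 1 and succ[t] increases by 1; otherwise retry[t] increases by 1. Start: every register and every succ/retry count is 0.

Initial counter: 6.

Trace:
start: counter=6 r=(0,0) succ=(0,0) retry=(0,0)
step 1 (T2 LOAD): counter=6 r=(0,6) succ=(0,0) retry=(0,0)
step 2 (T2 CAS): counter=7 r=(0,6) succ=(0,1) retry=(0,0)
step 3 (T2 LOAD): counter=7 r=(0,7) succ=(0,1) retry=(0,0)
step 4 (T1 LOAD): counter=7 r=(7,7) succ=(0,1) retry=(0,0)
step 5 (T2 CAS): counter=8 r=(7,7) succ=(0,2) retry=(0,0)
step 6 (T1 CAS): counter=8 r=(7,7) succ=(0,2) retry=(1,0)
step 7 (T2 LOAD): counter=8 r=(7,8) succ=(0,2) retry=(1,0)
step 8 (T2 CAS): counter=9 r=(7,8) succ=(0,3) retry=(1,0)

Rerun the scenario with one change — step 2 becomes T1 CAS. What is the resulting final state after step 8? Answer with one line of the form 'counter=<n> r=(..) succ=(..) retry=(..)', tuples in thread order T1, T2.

(re-executing from step 2 with the substitution; state before step 2: counter=6 r=(0,6) succ=(0,0) retry=(0,0))
step 2 (T1 CAS): counter=6 r=(0,6) succ=(0,0) retry=(1,0)
step 3 (T2 LOAD): counter=6 r=(0,6) succ=(0,0) retry=(1,0)
step 4 (T1 LOAD): counter=6 r=(6,6) succ=(0,0) retry=(1,0)
step 5 (T2 CAS): counter=7 r=(6,6) succ=(0,1) retry=(1,0)
step 6 (T1 CAS): counter=7 r=(6,6) succ=(0,1) retry=(2,0)
step 7 (T2 LOAD): counter=7 r=(6,7) succ=(0,1) retry=(2,0)
step 8 (T2 CAS): counter=8 r=(6,7) succ=(0,2) retry=(2,0)

counter=8 r=(6,7) succ=(0,2) retry=(2,0)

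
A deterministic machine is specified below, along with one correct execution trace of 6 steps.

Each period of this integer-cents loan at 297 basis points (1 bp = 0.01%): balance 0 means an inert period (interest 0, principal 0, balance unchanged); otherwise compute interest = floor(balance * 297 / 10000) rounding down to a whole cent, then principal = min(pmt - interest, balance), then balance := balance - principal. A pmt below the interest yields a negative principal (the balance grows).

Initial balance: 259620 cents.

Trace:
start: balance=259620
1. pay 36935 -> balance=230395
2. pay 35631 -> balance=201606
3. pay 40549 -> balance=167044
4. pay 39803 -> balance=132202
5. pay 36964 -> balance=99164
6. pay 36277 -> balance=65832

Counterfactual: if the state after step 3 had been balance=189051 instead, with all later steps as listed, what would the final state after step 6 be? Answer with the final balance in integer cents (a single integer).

89858

state after step 3 := balance=189051
4. pay 39803 -> balance=154862
5. pay 36964 -> balance=122497
6. pay 36277 -> balance=89858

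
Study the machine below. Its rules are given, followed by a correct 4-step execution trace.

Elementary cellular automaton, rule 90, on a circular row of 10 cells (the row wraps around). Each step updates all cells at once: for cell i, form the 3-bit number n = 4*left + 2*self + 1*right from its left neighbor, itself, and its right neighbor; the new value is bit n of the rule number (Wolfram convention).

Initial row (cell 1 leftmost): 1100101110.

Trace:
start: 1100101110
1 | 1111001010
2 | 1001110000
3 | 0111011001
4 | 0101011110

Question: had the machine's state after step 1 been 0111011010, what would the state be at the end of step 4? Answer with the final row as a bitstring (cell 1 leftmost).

state after step 1 := 0111011010
2 | 1101011001
3 | 0100011111
4 | 0010110001

0010110001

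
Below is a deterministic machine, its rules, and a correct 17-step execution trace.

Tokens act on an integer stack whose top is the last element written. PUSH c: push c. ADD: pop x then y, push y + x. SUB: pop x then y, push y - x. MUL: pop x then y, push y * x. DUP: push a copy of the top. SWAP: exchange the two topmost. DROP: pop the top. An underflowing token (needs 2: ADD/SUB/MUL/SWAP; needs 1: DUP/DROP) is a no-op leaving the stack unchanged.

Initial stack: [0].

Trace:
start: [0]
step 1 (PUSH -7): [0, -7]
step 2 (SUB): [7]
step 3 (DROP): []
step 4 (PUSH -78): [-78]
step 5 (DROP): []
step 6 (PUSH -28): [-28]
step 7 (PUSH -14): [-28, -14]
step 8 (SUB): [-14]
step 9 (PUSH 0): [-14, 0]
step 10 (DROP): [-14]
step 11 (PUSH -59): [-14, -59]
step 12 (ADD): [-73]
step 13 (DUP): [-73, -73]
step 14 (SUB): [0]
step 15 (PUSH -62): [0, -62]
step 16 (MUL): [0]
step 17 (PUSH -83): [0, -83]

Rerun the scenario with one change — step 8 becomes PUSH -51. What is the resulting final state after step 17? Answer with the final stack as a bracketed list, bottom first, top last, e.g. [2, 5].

[-28, -14, 0, -83]

(re-executing from step 8 with the substitution; state before step 8: [-28, -14])
step 8 (PUSH -51): [-28, -14, -51]
step 9 (PUSH 0): [-28, -14, -51, 0]
step 10 (DROP): [-28, -14, -51]
step 11 (PUSH -59): [-28, -14, -51, -59]
step 12 (ADD): [-28, -14, -110]
step 13 (DUP): [-28, -14, -110, -110]
step 14 (SUB): [-28, -14, 0]
step 15 (PUSH -62): [-28, -14, 0, -62]
step 16 (MUL): [-28, -14, 0]
step 17 (PUSH -83): [-28, -14, 0, -83]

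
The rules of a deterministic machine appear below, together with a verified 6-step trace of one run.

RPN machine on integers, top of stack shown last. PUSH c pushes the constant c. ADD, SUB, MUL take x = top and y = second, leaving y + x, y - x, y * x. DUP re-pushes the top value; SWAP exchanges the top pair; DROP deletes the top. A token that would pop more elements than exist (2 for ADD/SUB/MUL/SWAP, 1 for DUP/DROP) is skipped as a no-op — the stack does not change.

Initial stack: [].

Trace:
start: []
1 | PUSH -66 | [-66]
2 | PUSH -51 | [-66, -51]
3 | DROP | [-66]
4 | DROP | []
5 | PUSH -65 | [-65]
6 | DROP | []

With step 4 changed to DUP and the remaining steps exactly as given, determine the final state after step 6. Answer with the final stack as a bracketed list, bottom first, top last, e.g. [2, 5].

(re-executing from step 4 with the substitution; state before step 4: [-66])
4 | DUP | [-66, -66]
5 | PUSH -65 | [-66, -66, -65]
6 | DROP | [-66, -66]

[-66, -66]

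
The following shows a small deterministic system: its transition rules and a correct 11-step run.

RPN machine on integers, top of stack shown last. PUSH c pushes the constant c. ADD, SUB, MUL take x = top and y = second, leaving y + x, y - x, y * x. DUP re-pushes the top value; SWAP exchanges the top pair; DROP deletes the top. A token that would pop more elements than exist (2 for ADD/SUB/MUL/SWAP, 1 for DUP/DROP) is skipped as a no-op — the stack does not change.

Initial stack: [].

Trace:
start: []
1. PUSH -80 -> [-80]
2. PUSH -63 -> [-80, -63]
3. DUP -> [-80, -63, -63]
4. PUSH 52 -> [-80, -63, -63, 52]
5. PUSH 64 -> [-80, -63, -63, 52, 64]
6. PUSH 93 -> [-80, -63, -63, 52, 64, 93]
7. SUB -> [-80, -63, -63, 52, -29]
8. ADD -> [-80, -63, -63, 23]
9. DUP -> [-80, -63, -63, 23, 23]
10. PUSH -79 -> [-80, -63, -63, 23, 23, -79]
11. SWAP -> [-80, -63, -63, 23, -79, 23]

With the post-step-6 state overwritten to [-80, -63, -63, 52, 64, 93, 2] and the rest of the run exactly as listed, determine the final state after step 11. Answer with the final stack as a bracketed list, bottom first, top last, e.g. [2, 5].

[-80, -63, -63, 52, 155, -79, 155]

state after step 6 := [-80, -63, -63, 52, 64, 93, 2]
7. SUB -> [-80, -63, -63, 52, 64, 91]
8. ADD -> [-80, -63, -63, 52, 155]
9. DUP -> [-80, -63, -63, 52, 155, 155]
10. PUSH -79 -> [-80, -63, -63, 52, 155, 155, -79]
11. SWAP -> [-80, -63, -63, 52, 155, -79, 155]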